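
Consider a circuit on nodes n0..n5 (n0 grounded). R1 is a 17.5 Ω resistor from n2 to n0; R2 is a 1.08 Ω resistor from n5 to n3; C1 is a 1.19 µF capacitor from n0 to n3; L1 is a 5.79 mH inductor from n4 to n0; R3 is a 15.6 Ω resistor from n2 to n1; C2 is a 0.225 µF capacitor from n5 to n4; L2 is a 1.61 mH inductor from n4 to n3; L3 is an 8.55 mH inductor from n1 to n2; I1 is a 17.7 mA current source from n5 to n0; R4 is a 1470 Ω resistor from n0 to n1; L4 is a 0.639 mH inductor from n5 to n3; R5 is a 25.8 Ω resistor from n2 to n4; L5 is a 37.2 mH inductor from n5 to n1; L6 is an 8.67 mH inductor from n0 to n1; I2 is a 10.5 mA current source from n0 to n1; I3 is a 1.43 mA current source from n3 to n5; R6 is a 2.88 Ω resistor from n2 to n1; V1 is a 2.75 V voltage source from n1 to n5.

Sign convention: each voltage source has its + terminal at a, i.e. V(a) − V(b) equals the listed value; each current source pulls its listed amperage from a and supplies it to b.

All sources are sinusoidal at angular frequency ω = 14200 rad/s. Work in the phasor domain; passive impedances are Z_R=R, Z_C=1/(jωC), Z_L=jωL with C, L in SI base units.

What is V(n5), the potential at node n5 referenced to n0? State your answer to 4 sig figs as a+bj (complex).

MNA unknowns: 5 node voltages V₁..V_5 plus 1 source current (V1)
R1: Y=0.05714+0.000j on G[2,0]
R2: Y=0.9259+0.000j on G[5,3]
C1: Y=0.000+0.01690j on G[0,3]
L1: Y=0.000-0.01216j on G[4,0]
R3: Y=0.06410+0.000j on G[2,1]
C2: Y=0.000+0.003195j on G[5,4]
L2: Y=0.000-0.04374j on G[4,3]
L3: Y=0.000-0.008237j on G[1,2]
I1: z[5]−=0.0177, z[0]+=0.0177
R4: Y=0.0006803+0.000j on G[0,1]
L4: Y=0.000-0.1102j on G[5,3]
R5: Y=0.03876+0.000j on G[2,4]
L5: Y=0.000-0.001893j on G[5,1]
L6: Y=0.000-0.008123j on G[0,1]
I2: z[0]−=0.0105, z[1]+=0.0105
I3: z[3]−=0.00143, z[5]+=0.00143
R6: Y=0.3472+0.000j on G[2,1]
V1: row V1−V5=2.75, i_V1 at 1,5
solve → V1=-0.2561+0.4702j, V2=-0.3340+0.4815j, V3=-2.958+0.4681j, V4=-1.650+1.328j, V5=-3.006+0.4702j
aux → i_V1=-0.02508+0.008096j

-3.006+0.4702j V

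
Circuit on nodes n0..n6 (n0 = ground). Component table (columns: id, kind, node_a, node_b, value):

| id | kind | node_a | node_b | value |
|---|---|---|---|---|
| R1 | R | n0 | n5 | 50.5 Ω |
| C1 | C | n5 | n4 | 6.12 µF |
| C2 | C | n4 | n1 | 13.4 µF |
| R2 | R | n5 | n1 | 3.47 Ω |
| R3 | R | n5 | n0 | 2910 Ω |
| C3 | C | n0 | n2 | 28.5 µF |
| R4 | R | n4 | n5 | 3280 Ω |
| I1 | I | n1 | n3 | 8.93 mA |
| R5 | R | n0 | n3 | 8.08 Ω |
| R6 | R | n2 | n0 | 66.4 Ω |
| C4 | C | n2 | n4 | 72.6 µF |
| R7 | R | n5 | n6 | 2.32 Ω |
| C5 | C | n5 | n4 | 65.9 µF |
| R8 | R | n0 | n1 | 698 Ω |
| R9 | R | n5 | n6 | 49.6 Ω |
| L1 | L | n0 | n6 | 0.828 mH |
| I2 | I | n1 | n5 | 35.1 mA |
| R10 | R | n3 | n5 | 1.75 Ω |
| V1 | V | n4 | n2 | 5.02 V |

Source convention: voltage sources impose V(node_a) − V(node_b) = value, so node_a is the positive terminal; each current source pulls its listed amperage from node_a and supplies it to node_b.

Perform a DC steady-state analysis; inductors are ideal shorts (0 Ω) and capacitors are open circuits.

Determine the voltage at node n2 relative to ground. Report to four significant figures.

-0.09960 V

MNA unknowns: 6 node voltages V₁..V_6 plus 2 source currents (L1, V1)
R1: Y=0.01980 on G[0,5]
C1: Y=0.000 on G[5,4]
C2: Y=0.000 on G[4,1]
R2: Y=0.2882 on G[5,1]
R3: Y=0.0003436 on G[5,0]
C3: Y=0.000 on G[0,2]
R4: Y=0.0003049 on G[4,5]
I1: z[1]−=0.00893, z[3]+=0.00893
R5: Y=0.1238 on G[0,3]
R6: Y=0.01506 on G[2,0]
C4: Y=0.000 on G[2,4]
R7: Y=0.4310 on G[5,6]
C5: Y=0.000 on G[5,4]
R8: Y=0.001433 on G[0,1]
R9: Y=0.02016 on G[5,6]
L1: row V0−V6=0, i_L1 at 0,6
I2: z[1]−=0.0351, z[5]+=0.0351
R10: Y=0.5714 on G[3,5]
V1: row V4−V2=5.02, i_V1 at 4,2
solve → V1=-0.1518, V2=-0.09960, V3=0.01303, V4=4.920, V5=0.0002229, V6=0.000
aux → i_L1=-0.0001006, i_V1=-0.001500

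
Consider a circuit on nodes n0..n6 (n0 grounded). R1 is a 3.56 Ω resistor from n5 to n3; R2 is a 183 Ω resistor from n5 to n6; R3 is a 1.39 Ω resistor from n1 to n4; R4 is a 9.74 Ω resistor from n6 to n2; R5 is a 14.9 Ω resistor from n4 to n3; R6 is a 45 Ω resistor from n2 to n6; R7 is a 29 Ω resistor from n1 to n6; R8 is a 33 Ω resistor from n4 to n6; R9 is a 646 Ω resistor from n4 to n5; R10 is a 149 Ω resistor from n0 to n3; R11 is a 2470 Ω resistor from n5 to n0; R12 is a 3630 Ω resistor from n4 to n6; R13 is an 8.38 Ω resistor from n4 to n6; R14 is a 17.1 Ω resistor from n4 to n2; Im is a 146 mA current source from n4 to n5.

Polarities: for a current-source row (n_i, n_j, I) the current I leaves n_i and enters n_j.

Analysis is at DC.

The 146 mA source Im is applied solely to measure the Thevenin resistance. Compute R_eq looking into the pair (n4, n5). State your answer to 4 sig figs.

Apply KCL at each of the 6 non-ground nodes and solve the resulting linear system.
Node n1: branches {R3, R7} → V_1 = -1.954
Node n2: branches {R4, R6, R14} → V_2 = -1.917
Node n3: branches {R1, R5, R10} → V_3 = -0.02620
Node n4: branches {R3, R5, R8, R9, R12, R13, R14, Im} → V_4 = -1.956
Node n5: branches {R1, R2, R9, R11, Im} → V_5 = 0.4344
Node n6: branches {R2, R4, R6, R7, R8, R12, R13} → V_6 = -1.899

R_eq = 16.38 Ω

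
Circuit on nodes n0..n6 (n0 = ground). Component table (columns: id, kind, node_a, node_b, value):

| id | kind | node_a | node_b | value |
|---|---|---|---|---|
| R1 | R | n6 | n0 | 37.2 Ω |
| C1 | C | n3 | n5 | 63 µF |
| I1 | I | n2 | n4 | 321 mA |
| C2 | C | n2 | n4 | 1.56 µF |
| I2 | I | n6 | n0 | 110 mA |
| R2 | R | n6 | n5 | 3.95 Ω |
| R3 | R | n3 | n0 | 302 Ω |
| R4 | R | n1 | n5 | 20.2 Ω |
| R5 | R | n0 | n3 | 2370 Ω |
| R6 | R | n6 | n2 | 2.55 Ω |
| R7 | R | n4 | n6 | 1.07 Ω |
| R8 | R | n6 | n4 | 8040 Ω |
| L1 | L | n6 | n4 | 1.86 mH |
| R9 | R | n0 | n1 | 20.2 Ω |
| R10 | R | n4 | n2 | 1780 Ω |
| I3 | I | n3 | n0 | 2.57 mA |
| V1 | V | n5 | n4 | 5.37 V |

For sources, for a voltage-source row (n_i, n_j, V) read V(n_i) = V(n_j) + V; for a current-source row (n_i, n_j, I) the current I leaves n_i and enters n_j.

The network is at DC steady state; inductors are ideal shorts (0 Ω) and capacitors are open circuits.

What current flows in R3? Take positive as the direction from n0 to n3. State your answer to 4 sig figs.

MNA unknowns: 6 node voltages V₁..V_6 plus 2 source currents (L1, V1)
R1: Y=0.02688 on G[6,0]
C1: Y=0.000 on G[3,5]
I1: z[2]−=0.321, z[4]+=0.321
C2: Y=0.000 on G[2,4]
I2: z[6]−=0.11, z[0]+=0.11
R2: Y=0.2532 on G[6,5]
R3: Y=0.003311 on G[3,0]
R4: Y=0.04950 on G[1,5]
R5: Y=0.0004219 on G[0,3]
R6: Y=0.3922 on G[6,2]
R7: Y=0.9346 on G[4,6]
R8: Y=0.0001244 on G[6,4]
L1: row V6−V4=0, i_L1 at 6,4
R9: Y=0.04950 on G[0,1]
R10: Y=0.0005618 on G[4,2]
I3: z[3]−=0.00257, z[0]+=0.00257
V1: row V5−V4=5.37, i_V1 at 5,4
solve → V1=0.3327, V2=-5.522, V3=-0.6884, V4=-4.705, V5=0.6654, V6=-4.705
aux → i_L1=1.055, i_V1=-1.376

0.002280 A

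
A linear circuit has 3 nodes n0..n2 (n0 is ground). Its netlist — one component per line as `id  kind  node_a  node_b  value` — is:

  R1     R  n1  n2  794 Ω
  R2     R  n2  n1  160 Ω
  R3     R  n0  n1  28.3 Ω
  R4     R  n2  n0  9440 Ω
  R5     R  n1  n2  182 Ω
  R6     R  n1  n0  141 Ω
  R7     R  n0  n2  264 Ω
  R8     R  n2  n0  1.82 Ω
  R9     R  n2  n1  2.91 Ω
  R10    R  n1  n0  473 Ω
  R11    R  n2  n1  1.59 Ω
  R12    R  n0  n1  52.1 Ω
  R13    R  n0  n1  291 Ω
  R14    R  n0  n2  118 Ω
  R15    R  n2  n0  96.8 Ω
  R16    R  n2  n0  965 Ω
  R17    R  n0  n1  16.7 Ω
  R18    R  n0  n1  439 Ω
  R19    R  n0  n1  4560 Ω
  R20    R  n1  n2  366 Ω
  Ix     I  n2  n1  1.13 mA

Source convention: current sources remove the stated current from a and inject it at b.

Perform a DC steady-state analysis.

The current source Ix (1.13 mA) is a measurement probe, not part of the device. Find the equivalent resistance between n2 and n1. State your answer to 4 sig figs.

Element admittances at DC:
  Y(R1) = 0.001259 S between n1,n2
  Y(R2) = 0.006250 S between n2,n1
  Y(R3) = 0.03534 S between n0,n1
  Y(R4) = 0.0001059 S between n2,n0
  Y(R5) = 0.005495 S between n1,n2
  Y(R6) = 0.007092 S between n1,n0
  Y(R7) = 0.003788 S between n0,n2
  Y(R8) = 0.5495 S between n2,n0
  Y(R9) = 0.3436 S between n2,n1
  Y(R10) = 0.002114 S between n1,n0
  Y(R11) = 0.6289 S between n2,n1
  Y(R12) = 0.01919 S between n0,n1
  Y(R13) = 0.003436 S between n0,n1
  Y(R14) = 0.008475 S between n0,n2
  Y(R15) = 0.01033 S between n2,n0
  Y(R16) = 0.001036 S between n2,n0
  Y(R17) = 0.05988 S between n0,n1
  Y(R18) = 0.002278 S between n0,n1
  Y(R19) = 0.0002193 S between n0,n1
  Y(R20) = 0.002732 S between n1,n2
  Ix: injects 0.00113 A into n1 (from n2)
Assemble and solve the 2×2 MNA system:
  V(n1)=0.0008425  V(n2)=-0.0001904

R_eq = 0.9141 Ω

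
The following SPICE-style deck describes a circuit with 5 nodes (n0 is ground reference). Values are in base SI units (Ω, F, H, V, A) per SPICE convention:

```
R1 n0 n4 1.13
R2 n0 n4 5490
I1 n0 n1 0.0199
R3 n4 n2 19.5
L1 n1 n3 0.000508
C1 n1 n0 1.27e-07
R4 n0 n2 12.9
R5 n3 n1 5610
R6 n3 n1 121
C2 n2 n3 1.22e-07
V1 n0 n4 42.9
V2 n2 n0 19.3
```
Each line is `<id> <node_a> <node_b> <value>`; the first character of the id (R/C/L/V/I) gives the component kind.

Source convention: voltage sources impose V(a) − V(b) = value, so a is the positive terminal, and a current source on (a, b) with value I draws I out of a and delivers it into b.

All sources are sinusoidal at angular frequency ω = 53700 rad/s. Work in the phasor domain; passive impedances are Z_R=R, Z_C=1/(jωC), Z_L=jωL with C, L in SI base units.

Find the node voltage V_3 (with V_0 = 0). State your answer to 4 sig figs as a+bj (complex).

Element admittances at ω=53700 rad/s:
  Y(R1) = 0.8850+0.000j S between n0,n4
  Y(R2) = 0.0001821+0.000j S between n0,n4
  I1: injects 0.0199 A into n1 (from n0)
  Y(R3) = 0.05128+0.000j S between n4,n2
  Y(L1) = 0.000-0.03666j S between n1,n3
  Y(C1) = 0.000+0.006820j S between n1,n0
  Y(R4) = 0.07752+0.000j S between n0,n2
  Y(R5) = 0.0001783+0.000j S between n3,n1
  Y(R6) = 0.008264+0.000j S between n3,n1
  Y(C2) = 0.000+0.006551j S between n2,n3
  V1: constraint V(n0)−V(n4) = 42.9
  V2: constraint V(n2)−V(n0) = 19.3
Assemble and solve the 6×6 MNA system:
  V(n1)=10.38-1.579j  V(n2)=19.30+0.000j  V(n3)=8.493-1.393j  V(n4)=-42.90+0.000j
  i(V1)=-41.16+0.000j  i(V2)=-4.677-0.07080j

8.493-1.393j V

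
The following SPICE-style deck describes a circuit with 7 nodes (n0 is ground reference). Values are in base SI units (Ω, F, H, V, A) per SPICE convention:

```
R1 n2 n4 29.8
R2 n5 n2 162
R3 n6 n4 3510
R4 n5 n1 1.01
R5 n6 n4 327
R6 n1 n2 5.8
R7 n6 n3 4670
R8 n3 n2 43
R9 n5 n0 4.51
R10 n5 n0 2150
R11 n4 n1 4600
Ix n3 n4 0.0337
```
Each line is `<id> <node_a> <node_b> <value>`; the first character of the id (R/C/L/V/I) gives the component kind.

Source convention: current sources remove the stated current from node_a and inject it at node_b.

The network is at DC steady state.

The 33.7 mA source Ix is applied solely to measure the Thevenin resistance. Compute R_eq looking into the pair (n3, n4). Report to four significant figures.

Apply KCL at each of the 6 non-ground nodes and solve the resulting linear system.
Node n1: branches {R4, R6, R11} → V_1 = 7.410e-06
Node n2: branches {R1, R2, R6, R8} → V_2 = -0.001189
Node n3: branches {R7, R8, Ix} → V_3 = -1.429
Node n4: branches {R1, R3, R5, R11, Ix} → V_4 = 0.9822
Node n5: branches {R2, R4, R9, R10} → V_5 = 0.000
Node n6: branches {R3, R5, R7} → V_6 = 0.8371

R_eq = 71.56 Ω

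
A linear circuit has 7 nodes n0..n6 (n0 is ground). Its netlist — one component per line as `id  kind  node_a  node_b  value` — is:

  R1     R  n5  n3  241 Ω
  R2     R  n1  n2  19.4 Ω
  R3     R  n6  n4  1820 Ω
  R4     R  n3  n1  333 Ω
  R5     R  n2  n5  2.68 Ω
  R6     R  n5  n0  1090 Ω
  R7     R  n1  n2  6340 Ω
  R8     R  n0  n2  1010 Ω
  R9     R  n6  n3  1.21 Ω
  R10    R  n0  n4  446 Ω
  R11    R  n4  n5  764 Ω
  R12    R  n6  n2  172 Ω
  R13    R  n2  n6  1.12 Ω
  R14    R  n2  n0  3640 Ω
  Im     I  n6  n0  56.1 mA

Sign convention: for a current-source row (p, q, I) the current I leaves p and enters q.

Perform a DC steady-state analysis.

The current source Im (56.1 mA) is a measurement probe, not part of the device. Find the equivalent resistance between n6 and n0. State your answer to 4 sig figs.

MNA unknowns: 6 node voltages V₁..V_6
R1: Y=0.004149 on G[5,3]
R2: Y=0.05155 on G[1,2]
R3: Y=0.0005495 on G[6,4]
R4: Y=0.003003 on G[3,1]
R5: Y=0.3731 on G[2,5]
R6: Y=0.0009174 on G[5,0]
R7: Y=0.0001577 on G[1,2]
R8: Y=0.0009901 on G[0,2]
R9: Y=0.8264 on G[6,3]
R10: Y=0.002242 on G[0,4]
R11: Y=0.001309 on G[4,5]
R12: Y=0.005814 on G[6,2]
R13: Y=0.8929 on G[2,6]
R14: Y=0.0002747 on G[2,0]
Im: z[6]−=0.0561, z[0]+=0.0561
solve → V1=-17.58, V2=-17.57, V3=-17.63, V4=-7.948, V5=-17.50, V6=-17.63

R_eq = 314.2 Ω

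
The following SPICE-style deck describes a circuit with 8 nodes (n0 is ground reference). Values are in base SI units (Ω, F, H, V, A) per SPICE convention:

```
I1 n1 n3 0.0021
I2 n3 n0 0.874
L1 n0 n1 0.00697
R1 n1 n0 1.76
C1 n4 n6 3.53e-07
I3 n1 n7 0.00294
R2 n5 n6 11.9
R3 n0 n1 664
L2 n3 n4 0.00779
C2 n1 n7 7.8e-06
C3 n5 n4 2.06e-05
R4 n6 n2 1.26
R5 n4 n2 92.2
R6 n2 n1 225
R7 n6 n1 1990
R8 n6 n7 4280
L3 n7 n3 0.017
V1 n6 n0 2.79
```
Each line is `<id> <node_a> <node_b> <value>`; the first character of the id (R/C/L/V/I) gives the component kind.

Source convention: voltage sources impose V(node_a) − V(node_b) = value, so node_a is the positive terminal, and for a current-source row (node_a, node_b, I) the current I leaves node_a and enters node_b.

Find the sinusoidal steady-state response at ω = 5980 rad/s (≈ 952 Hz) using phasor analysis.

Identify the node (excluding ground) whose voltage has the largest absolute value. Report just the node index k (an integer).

MNA unknowns: 7 node voltages V₁..V_7 plus 1 source current (V1)
I1: z[1]−=0.0021, z[3]+=0.0021
I2: z[3]−=0.874, z[0]+=0.874
L1: Y=0.000-0.02399j on G[0,1]
R1: Y=0.5682+0.000j on G[1,0]
C1: Y=0.000+0.002111j on G[4,6]
I3: z[1]−=0.00294, z[7]+=0.00294
R2: Y=0.08403+0.000j on G[5,6]
R3: Y=0.001506+0.000j on G[0,1]
L2: Y=0.000-0.02147j on G[3,4]
C2: Y=0.000+0.04664j on G[1,7]
C3: Y=0.000+0.1232j on G[5,4]
R4: Y=0.7937+0.000j on G[6,2]
R5: Y=0.01085+0.000j on G[4,2]
R6: Y=0.004444+0.000j on G[2,1]
R7: Y=0.0005025+0.000j on G[6,1]
R8: Y=0.0002336+0.000j on G[6,7]
L3: Y=0.000-0.009837j on G[7,3]
V1: row V6−V0=2.79, i_V1 at 6,0
solve → V1=-0.4885+0.01976j, V2=2.686+0.04725j, V3=-2.470-23.49j, V4=-3.602+3.516j, V5=-3.209-0.5764j, V6=2.790+0.000j, V7=0.001640+6.206j
aux → i_V1=-0.5962-0.02297j

3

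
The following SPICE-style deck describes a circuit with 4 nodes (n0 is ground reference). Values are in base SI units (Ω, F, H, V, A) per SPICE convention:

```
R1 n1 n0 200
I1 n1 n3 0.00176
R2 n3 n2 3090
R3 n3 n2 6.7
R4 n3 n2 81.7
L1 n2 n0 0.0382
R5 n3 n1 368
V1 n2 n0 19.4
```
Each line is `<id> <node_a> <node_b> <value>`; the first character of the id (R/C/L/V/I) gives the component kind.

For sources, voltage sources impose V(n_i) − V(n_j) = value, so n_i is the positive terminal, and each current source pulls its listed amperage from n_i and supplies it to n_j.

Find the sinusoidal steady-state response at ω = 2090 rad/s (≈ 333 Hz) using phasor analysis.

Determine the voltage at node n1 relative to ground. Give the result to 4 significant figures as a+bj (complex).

Apply KCL at each of the 3 non-ground nodes and solve the resulting linear system.
Node n1: branches {R1, I1, R5} → V_1 = 6.532+0.000j
Node n2: branches {R2, R3, R4, L1, V1} → V_2 = 19.40+0.000j
Node n3: branches {I1, R2, R3, R4, R5} → V_3 = 19.20+0.000j
Source currents: i(V1)=-0.03266+0.2430j

6.532+0.000j V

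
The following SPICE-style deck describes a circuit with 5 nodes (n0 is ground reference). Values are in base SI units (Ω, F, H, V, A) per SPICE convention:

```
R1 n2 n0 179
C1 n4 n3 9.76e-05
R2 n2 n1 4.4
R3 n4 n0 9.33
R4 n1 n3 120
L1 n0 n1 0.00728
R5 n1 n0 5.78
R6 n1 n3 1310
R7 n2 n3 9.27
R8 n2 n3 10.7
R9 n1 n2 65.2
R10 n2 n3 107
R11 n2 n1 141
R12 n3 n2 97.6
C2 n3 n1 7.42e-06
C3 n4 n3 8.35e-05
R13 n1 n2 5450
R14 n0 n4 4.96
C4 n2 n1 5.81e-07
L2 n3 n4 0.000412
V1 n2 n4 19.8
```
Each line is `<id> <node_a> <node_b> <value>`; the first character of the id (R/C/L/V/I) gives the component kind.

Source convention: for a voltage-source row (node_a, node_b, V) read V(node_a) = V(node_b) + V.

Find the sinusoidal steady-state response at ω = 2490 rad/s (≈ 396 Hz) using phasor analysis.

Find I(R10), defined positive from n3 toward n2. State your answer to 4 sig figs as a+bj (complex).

Apply KCL at each of the 4 non-ground nodes and solve the resulting linear system.
Node n1: branches {R2, R4, L1, R5, R6, R9, R11, C2, R13, C4} → V_1 = 8.060+1.222j
Node n2: branches {R1, R2, R7, R8, R9, R10, R11, R12, R13, C4, V1} → V_2 = 14.80+0.7417j
Node n3: branches {C1, R4, R6, R7, R8, R10, R12, C2, C3, L2} → V_3 = -2.059+8.276j
Node n4: branches {C1, R3, C3, R14, L2, V1} → V_4 = -5.002+0.7417j
Source currents: i(V1)=-5.491+1.771j

-0.1575+0.07041j A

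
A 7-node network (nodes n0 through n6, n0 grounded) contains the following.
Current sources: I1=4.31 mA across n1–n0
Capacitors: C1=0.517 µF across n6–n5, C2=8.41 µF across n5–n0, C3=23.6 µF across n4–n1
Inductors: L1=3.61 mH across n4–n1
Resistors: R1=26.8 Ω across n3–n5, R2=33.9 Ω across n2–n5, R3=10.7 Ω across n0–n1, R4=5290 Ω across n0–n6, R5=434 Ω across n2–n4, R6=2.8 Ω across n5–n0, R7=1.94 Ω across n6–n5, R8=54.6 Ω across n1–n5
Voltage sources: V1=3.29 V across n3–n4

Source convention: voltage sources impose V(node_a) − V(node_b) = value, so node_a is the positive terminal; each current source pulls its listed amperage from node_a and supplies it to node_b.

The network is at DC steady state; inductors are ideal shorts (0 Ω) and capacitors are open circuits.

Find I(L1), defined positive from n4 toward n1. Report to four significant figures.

-0.08501 A

Apply KCL at each of the 6 non-ground nodes and solve the resulting linear system.
Node n1: branches {I1, L1, R3, C3, R8} → V_1 = -0.7682
Node n2: branches {R2, R5} → V_2 = 0.1195
Node n3: branches {R1, V1} → V_3 = 2.522
Node n4: branches {L1, R5, C3, V1} → V_4 = -0.7682
Node n5: branches {C1, C2, R1, R2, R6, R7, R8} → V_5 = 0.1888
Node n6: branches {C1, R4, R7} → V_6 = 0.1888
Source currents: i(L1)=-0.08501, i(V1)=-0.08705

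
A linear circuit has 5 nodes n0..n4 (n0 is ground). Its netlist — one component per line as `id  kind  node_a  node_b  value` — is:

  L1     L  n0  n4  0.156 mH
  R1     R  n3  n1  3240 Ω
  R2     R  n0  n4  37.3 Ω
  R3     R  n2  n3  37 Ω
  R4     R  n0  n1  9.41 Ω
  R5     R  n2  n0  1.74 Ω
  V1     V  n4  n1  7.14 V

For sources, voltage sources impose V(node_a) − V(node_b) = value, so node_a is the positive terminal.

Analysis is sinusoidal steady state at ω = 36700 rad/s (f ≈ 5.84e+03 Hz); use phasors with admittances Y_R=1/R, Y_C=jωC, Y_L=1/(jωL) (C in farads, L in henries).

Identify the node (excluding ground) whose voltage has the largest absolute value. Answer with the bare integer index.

1

MNA unknowns: 4 node voltages V₁..V_4 plus 1 source current (V1)
L1: Y=0.000-0.1747j on G[0,4]
R1: Y=0.0003086+0.000j on G[3,1]
R2: Y=0.02681+0.000j on G[0,4]
R3: Y=0.02703+0.000j on G[2,3]
R4: Y=0.1063+0.000j on G[0,1]
R5: Y=0.5747+0.000j on G[2,0]
V1: row V4−V1=7.14, i_V1 at 4,1
solve → V1=-5.039+2.752j, V2=-0.002674+0.001460j, V3=-0.05953+0.03251j, V4=2.101+2.752j
aux → i_V1=-0.5370+0.2933j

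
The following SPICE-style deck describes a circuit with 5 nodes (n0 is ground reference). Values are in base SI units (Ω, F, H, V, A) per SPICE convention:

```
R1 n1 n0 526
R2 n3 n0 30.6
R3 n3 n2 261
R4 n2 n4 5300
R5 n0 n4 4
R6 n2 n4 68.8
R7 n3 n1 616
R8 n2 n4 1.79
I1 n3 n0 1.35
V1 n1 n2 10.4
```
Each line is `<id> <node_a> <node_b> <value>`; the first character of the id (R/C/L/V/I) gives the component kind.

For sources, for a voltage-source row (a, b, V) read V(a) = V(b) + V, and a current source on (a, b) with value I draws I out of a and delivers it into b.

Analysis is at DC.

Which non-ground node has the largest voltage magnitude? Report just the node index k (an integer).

MNA unknowns: 4 node voltages V₁..V_4 plus 1 source current (V1)
R1: Y=0.001901 on G[1,0]
R2: Y=0.03268 on G[3,0]
R3: Y=0.003831 on G[3,2]
R4: Y=0.0001887 on G[2,4]
R5: Y=0.2500 on G[0,4]
R6: Y=0.01453 on G[2,4]
R7: Y=0.001623 on G[3,1]
R8: Y=0.5587 on G[2,4]
I1: z[3]−=1.35, z[0]+=1.35
V1: row V1−V2=10.4, i_V1 at 1,2
solve → V1=9.142, V2=-1.258, V3=-35.14, V4=-0.8763
aux → i_V1=-0.08926

3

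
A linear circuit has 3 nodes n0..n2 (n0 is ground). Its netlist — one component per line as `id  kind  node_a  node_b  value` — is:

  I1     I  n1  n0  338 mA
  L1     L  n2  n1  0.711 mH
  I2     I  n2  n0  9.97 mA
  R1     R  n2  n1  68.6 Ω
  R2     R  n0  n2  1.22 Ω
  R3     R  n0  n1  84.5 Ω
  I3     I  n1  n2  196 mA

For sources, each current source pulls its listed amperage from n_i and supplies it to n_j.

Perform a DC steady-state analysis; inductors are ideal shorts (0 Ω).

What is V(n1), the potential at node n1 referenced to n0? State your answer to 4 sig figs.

-0.4185 V

MNA unknowns: 2 node voltages V₁..V_2 plus 1 source current (L1)
I1: z[1]−=0.338, z[0]+=0.338
L1: row V2−V1=0, i_L1 at 2,1
I2: z[2]−=0.00997, z[0]+=0.00997
R1: Y=0.01458 on G[2,1]
R2: Y=0.8197 on G[0,2]
R3: Y=0.01183 on G[0,1]
I3: z[1]−=0.196, z[2]+=0.196
solve → V1=-0.4185, V2=-0.4185
aux → i_L1=0.5290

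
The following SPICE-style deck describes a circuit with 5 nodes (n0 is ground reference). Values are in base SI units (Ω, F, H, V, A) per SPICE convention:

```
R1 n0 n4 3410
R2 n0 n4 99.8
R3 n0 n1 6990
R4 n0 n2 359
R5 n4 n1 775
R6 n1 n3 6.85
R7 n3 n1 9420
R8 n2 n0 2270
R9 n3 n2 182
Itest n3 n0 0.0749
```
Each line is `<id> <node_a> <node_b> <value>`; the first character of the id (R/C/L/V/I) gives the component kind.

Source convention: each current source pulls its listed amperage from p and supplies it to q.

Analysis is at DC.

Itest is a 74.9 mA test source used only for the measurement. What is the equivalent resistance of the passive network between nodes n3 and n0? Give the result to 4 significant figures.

Apply KCL at each of the 4 non-ground nodes and solve the resulting linear system.
Node n1: branches {R3, R5, R6, R7} → V_1 = -22.42
Node n2: branches {R4, R8, R9} → V_2 = -14.25
Node n3: branches {R6, R7, R9, Itest} → V_3 = -22.62
Node n4: branches {R1, R2, R5} → V_4 = -2.493

R_eq = 302.0 Ω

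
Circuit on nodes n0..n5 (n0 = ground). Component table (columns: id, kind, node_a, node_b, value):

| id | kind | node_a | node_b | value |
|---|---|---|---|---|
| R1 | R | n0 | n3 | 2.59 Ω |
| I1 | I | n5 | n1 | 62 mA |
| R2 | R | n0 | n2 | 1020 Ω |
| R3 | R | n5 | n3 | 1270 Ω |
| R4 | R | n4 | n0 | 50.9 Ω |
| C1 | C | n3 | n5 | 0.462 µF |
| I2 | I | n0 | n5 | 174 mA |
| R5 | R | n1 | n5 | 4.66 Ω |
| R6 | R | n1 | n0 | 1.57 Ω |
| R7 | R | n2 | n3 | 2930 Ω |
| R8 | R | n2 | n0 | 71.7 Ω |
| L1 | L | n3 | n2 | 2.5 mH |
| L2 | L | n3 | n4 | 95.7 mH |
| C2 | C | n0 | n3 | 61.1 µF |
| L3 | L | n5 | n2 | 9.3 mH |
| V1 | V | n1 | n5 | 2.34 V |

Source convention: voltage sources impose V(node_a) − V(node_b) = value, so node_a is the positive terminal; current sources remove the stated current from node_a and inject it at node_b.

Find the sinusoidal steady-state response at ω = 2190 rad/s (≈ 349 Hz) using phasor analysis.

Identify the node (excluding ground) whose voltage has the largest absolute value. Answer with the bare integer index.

Apply KCL at each of the 5 non-ground nodes and solve the resulting linear system.
Node n1: branches {I1, R5, R6, V1} → V_1 = 0.2960-0.1236j
Node n2: branches {R2, R7, R8, L1, L3} → V_2 = -0.3928+0.1452j
Node n3: branches {R1, R3, C1, R7, L1, L2, C2} → V_3 = 0.03927+0.1846j
Node n4: branches {R4, L2} → V_4 = 0.04452+0.001276j
Node n5: branches {I1, R3, C1, I2, R5, L3, V1} → V_5 = -2.044-0.1236j
Source currents: i(V1)=-0.6287+0.07872j

5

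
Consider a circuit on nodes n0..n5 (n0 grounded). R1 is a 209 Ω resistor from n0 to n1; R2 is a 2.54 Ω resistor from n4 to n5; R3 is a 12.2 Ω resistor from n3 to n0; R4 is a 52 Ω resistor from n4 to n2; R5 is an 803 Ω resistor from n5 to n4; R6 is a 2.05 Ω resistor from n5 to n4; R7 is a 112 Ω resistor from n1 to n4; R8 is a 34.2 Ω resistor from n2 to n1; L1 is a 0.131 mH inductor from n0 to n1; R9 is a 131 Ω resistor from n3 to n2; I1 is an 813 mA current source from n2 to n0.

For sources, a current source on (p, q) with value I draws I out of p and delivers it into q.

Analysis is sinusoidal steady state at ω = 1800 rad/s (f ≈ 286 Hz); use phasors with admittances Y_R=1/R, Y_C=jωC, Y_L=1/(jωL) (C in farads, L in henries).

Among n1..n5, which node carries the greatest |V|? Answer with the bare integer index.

MNA unknowns: 5 node voltages V₁..V_5
R1: Y=0.004785+0.000j on G[0,1]
R2: Y=0.3937+0.000j on G[4,5]
R3: Y=0.08197+0.000j on G[3,0]
R4: Y=0.01923+0.000j on G[4,2]
R5: Y=0.001245+0.000j on G[5,4]
R6: Y=0.4878+0.000j on G[5,4]
R7: Y=0.008929+0.000j on G[1,4]
R8: Y=0.02924+0.000j on G[2,1]
L1: Y=0.000-4.241j on G[0,1]
R9: Y=0.007634+0.000j on G[3,2]
I1: z[2]−=0.813, z[0]+=0.813
solve → V1=-0.0004007-0.1601j, V2=-19.21-0.1337j, V3=-1.637-0.01139j, V4=-13.12-0.1420j, V5=-13.12-0.1420j

2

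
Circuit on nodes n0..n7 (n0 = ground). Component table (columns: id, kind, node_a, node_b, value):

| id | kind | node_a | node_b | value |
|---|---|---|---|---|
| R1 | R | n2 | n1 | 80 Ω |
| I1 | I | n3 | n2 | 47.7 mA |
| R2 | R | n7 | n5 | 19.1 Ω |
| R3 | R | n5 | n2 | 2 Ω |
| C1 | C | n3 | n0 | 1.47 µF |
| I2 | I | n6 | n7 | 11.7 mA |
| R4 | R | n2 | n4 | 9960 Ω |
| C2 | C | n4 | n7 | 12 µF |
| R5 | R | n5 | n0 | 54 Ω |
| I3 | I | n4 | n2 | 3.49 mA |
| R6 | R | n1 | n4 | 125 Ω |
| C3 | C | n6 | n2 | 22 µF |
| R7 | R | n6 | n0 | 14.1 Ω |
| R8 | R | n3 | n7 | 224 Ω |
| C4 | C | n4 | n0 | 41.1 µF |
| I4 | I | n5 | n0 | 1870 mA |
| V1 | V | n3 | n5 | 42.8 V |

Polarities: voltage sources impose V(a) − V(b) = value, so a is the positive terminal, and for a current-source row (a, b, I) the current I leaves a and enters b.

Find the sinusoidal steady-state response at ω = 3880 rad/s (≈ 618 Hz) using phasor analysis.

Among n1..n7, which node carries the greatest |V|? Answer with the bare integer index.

3

MNA unknowns: 7 node voltages V₁..V_7 plus 1 source current (V1)
R1: Y=0.01250+0.000j on G[2,1]
I1: z[3]−=0.0477, z[2]+=0.0477
R2: Y=0.05236+0.000j on G[7,5]
R3: Y=0.5000+0.000j on G[5,2]
C1: Y=0.000+0.005704j on G[3,0]
I2: z[6]−=0.0117, z[7]+=0.0117
R4: Y=0.0001004+0.000j on G[2,4]
C2: Y=0.000+0.04656j on G[4,7]
R5: Y=0.01852+0.000j on G[5,0]
I3: z[4]−=0.00349, z[2]+=0.00349
R6: Y=0.008000+0.000j on G[1,4]
C3: Y=0.000+0.08536j on G[6,2]
R7: Y=0.07092+0.000j on G[6,0]
R8: Y=0.004464+0.000j on G[3,7]
C4: Y=0.000+0.1595j on G[4,0]
I4: z[5]−=1.87, z[0]+=1.87
V1: row V3−V5=42.8, i_V1 at 3,5
solve → V1=-9.721+7.021j, V2=-15.20+9.404j, V3=25.45+9.206j, V4=-1.168+3.298j, V5=-17.35+9.206j, V6=-13.68-1.824j, V7=-5.820+13.02j
aux → i_V1=-0.1348-0.1281j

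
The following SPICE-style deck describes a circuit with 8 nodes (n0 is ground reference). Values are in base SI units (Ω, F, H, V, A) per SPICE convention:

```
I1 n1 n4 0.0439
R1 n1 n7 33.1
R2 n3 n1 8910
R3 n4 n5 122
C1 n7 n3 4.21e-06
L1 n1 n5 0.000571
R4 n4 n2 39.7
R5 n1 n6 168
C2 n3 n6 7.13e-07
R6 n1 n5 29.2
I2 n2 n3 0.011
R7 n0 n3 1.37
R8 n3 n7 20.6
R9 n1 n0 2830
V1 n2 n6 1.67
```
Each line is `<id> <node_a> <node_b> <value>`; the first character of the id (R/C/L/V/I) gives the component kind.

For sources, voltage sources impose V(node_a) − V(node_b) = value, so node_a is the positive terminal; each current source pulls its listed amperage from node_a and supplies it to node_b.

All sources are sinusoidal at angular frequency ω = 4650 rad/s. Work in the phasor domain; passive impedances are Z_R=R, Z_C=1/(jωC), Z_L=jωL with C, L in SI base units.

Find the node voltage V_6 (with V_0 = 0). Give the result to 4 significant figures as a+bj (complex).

0.3949-0.06030j V

MNA unknowns: 7 node voltages V₁..V_7 plus 1 source current (V1)
I1: z[1]−=0.0439, z[4]+=0.0439
R1: Y=0.03021+0.000j on G[1,7]
R2: Y=0.0001122+0.000j on G[3,1]
R3: Y=0.008197+0.000j on G[4,5]
C1: Y=0.000+0.01958j on G[7,3]
L1: Y=0.000-0.3766j on G[1,5]
R4: Y=0.02519+0.000j on G[4,2]
R5: Y=0.005952+0.000j on G[1,6]
C2: Y=0.000+0.003315j on G[3,6]
R6: Y=0.03425+0.000j on G[1,5]
I2: z[2]−=0.011, z[3]+=0.011
R7: Y=0.7299+0.000j on G[0,3]
R8: Y=0.04854+0.000j on G[3,7]
R9: Y=0.0003534+0.000j on G[1,0]
V1: row V2−V6=1.67, i_V1 at 2,6
solve → V1=-0.5649+0.01139j, V2=2.065-0.06030j, V3=0.0002735-5.514e-06j, V4=2.736-0.02530j, V5=-0.5561+0.08225j, V6=0.3949-0.06030j, V7=-0.2029+0.05487j
aux → i_V1=0.005913+0.0008815j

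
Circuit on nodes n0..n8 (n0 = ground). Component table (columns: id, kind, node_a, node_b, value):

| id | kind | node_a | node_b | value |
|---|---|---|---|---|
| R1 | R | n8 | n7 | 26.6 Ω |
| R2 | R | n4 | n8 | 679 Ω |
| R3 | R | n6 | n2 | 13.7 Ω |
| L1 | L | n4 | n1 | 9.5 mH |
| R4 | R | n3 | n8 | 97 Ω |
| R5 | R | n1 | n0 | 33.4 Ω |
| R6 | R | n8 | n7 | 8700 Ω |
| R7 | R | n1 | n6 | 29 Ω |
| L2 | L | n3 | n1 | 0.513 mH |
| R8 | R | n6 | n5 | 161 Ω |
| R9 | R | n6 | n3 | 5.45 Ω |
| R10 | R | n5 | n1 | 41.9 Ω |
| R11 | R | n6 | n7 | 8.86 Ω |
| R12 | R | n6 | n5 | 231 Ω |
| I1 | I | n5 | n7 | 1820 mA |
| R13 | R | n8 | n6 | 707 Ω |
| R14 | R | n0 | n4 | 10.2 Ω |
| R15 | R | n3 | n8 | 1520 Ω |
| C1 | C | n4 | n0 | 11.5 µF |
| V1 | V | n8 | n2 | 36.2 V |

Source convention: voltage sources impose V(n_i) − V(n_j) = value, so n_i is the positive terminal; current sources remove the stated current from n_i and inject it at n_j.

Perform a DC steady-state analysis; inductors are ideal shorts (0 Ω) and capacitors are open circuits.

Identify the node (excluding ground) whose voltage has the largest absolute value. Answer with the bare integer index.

5

MNA unknowns: 8 node voltages V₁..V_8 plus 3 source currents (L1, L2, V1)
R1: Y=0.03759 on G[8,7]
R2: Y=0.001473 on G[4,8]
R3: Y=0.07299 on G[6,2]
L1: row V4−V1=0, i_L1 at 4,1
R4: Y=0.01031 on G[3,8]
R5: Y=0.02994 on G[1,0]
R6: Y=0.0001149 on G[8,7]
R7: Y=0.03448 on G[1,6]
L2: row V3−V1=0, i_L2 at 3,1
R8: Y=0.006211 on G[6,5]
R9: Y=0.1835 on G[6,3]
R10: Y=0.02387 on G[5,1]
R11: Y=0.1129 on G[6,7]
R12: Y=0.004329 on G[6,5]
I1: z[5]−=1.82, z[7]+=1.82
R13: Y=0.001414 on G[8,6]
R14: Y=0.09804 on G[0,4]
R15: Y=0.0006579 on G[3,8]
C1: Y=0.000 on G[4,0]
V1: row V8−V2=36.2, i_V1 at 8,2
solve → V1=0.000, V2=-5.786, V3=0.000, V4=0.000, V5=-51.69, V6=3.924, V7=22.65, V8=30.41
aux → i_L1=0.04479, i_L2=1.054, i_V1=-0.7088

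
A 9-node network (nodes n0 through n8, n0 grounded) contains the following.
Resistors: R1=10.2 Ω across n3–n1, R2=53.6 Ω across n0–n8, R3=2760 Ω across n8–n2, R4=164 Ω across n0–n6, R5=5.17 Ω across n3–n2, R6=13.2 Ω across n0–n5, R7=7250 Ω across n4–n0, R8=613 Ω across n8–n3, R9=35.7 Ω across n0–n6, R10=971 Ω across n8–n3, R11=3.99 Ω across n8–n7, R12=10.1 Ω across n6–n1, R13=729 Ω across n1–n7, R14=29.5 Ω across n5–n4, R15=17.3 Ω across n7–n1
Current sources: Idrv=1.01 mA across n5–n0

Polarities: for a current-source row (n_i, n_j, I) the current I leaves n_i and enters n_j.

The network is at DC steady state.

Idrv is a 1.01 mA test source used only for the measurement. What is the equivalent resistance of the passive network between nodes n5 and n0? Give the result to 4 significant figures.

R_eq = 13.18 Ω

MNA unknowns: 8 node voltages V₁..V_8
R1: Y=0.09804 on G[3,1]
R2: Y=0.01866 on G[0,8]
R3: Y=0.0003623 on G[8,2]
R4: Y=0.006098 on G[0,6]
R5: Y=0.1934 on G[3,2]
R6: Y=0.07576 on G[0,5]
R7: Y=0.0001379 on G[4,0]
R8: Y=0.001631 on G[8,3]
R9: Y=0.02801 on G[0,6]
R10: Y=0.001030 on G[8,3]
R11: Y=0.2506 on G[8,7]
R12: Y=0.09901 on G[6,1]
R13: Y=0.001372 on G[1,7]
R14: Y=0.03390 on G[5,4]
R15: Y=0.05780 on G[7,1]
Idrv: z[5]−=0.00101, z[0]+=0.00101
solve → V1=0.000, V2=0.000, V3=0.000, V4=-0.01325, V5=-0.01331, V6=0.000, V7=0.000, V8=0.000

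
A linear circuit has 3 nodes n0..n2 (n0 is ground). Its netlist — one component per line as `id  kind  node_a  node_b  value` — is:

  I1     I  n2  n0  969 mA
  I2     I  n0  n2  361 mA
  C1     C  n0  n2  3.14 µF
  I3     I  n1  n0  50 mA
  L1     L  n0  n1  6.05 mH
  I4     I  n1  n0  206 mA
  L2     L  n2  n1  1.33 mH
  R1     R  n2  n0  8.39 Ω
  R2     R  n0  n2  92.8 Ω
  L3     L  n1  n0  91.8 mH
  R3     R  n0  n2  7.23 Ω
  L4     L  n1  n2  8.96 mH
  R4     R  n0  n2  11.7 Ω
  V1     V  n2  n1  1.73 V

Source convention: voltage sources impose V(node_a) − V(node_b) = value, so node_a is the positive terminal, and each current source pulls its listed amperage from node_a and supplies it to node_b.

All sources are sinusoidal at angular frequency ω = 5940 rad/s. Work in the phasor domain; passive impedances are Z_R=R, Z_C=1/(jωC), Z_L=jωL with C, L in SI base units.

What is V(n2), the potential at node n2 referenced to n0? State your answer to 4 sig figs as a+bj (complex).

Apply KCL at each of the 2 non-ground nodes and solve the resulting linear system.
Node n1: branches {I3, L1, I4, L2, L3, L4, V1} → V_1 = -4.166-0.2208j
Node n2: branches {I1, I2, C1, L2, R1, R2, R3, L4, R4, V1} → V_2 = -2.436-0.2208j
Source currents: i(V1)=0.2494+0.3750j

-2.436-0.2208j V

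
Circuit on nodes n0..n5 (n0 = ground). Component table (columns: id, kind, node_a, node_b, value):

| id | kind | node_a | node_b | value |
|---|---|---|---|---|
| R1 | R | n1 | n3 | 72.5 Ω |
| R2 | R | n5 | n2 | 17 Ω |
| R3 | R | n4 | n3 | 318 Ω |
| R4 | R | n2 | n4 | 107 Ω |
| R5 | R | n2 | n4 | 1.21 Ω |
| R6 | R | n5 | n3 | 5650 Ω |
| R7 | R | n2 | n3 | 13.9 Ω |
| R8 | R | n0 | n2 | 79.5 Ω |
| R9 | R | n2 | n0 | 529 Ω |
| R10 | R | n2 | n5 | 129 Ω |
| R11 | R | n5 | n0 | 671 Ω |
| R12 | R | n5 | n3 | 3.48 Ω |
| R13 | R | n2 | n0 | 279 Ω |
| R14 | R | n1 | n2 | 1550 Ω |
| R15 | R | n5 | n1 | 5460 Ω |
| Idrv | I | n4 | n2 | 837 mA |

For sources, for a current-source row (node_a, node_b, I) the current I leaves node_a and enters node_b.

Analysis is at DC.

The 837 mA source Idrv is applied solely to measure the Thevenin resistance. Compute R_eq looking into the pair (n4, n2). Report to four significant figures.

Element admittances at DC:
  Y(R1) = 0.01379 S between n1,n3
  Y(R2) = 0.05882 S between n5,n2
  Y(R3) = 0.003145 S between n4,n3
  Y(R4) = 0.009346 S between n2,n4
  Y(R5) = 0.8264 S between n2,n4
  Y(R6) = 0.0001770 S between n5,n3
  Y(R7) = 0.07194 S between n2,n3
  Y(R8) = 0.01258 S between n0,n2
  Y(R9) = 0.001890 S between n2,n0
  Y(R10) = 0.007752 S between n2,n5
  Y(R11) = 0.001490 S between n5,n0
  Y(R12) = 0.2874 S between n5,n3
  Y(R13) = 0.003584 S between n2,n0
  Y(R14) = 0.0006452 S between n1,n2
  Y(R15) = 0.0001832 S between n5,n1
  Idrv: injects 0.837 A into n2 (from n4)
Assemble and solve the 5×5 MNA system:
  V(n1)=-0.02141  V(n2)=0.001481  V(n3)=-0.02253  V(n4)=-0.9963  V(n5)=-0.01794

R_eq = 1.192 Ω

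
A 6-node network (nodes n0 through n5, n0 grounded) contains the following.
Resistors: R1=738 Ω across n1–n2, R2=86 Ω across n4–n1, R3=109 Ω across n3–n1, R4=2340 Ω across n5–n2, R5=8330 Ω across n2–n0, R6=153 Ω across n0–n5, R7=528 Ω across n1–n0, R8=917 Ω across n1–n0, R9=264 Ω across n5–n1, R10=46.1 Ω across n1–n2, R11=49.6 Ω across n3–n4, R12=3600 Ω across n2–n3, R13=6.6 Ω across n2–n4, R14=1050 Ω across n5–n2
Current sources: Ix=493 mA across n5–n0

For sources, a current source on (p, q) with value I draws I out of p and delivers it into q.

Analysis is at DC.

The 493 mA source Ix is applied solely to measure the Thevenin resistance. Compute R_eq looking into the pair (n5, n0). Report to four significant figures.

R_eq = 118.1 Ω

Element admittances at DC:
  Y(R1) = 0.001355 S between n1,n2
  Y(R2) = 0.01163 S between n4,n1
  Y(R3) = 0.009174 S between n3,n1
  Y(R4) = 0.0004274 S between n5,n2
  Y(R5) = 0.0001200 S between n2,n0
  Y(R6) = 0.006536 S between n0,n5
  Y(R7) = 0.001894 S between n1,n0
  Y(R8) = 0.001091 S between n1,n0
  Y(R9) = 0.003788 S between n5,n1
  Y(R10) = 0.02169 S between n1,n2
  Y(R11) = 0.02016 S between n3,n4
  Y(R12) = 0.0002778 S between n2,n3
  Y(R13) = 0.1515 S between n2,n4
  Y(R14) = 0.0009524 S between n5,n2
  Ix: injects 0.493 A into n0 (from n5)
Assemble and solve the 5×5 MNA system:
  V(n1)=-36.24  V(n2)=-36.88  V(n3)=-36.64  V(n4)=-36.81  V(n5)=-58.20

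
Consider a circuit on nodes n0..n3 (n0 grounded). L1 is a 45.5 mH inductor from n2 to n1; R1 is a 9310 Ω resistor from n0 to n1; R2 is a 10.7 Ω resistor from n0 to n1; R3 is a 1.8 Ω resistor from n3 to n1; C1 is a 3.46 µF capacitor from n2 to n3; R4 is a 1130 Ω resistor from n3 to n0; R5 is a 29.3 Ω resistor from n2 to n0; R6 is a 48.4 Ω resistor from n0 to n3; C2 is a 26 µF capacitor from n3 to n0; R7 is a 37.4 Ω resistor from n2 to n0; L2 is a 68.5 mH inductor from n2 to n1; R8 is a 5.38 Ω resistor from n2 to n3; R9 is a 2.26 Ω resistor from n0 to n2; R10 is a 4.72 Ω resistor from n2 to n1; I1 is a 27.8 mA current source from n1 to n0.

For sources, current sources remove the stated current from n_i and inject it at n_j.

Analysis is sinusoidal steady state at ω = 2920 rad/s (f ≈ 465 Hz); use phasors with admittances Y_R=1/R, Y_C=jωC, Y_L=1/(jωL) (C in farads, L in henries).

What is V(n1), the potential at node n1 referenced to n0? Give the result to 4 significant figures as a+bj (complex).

Apply KCL at each of the 3 non-ground nodes and solve the resulting linear system.
Node n1: branches {L1, R1, R2, R3, L2, R10, I1} → V_1 = -0.08445+0.01275j
Node n2: branches {L1, C1, R5, R7, L2, R8, R9, R10} → V_2 = -0.03389+0.007075j
Node n3: branches {R3, C1, R4, R6, C2, R8} → V_3 = -0.06779+0.01820j

-0.08445+0.01275j V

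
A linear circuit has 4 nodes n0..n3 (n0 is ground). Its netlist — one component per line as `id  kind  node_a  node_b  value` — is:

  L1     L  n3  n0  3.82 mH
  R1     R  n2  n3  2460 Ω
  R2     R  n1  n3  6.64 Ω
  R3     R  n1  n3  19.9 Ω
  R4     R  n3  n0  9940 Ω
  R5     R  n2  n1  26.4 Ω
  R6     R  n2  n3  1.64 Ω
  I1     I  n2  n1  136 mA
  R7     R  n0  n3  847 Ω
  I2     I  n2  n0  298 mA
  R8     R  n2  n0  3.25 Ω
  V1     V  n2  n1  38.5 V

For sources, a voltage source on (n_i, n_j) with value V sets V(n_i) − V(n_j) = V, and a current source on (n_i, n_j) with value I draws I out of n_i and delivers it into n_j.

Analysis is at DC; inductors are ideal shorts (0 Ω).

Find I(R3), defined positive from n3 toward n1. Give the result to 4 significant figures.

Apply KCL at each of the 3 non-ground nodes and solve the resulting linear system.
Node n1: branches {R2, R3, R5, I1, V1} → V_1 = -31.85
Node n2: branches {R1, R5, R6, I1, I2, R8, V1} → V_2 = 6.646
Node n3: branches {L1, R1, R2, R3, R4, R6, R7} → V_3 = 0.000
Source currents: i(L1)=-2.343, i(V1)=-7.992

1.601 A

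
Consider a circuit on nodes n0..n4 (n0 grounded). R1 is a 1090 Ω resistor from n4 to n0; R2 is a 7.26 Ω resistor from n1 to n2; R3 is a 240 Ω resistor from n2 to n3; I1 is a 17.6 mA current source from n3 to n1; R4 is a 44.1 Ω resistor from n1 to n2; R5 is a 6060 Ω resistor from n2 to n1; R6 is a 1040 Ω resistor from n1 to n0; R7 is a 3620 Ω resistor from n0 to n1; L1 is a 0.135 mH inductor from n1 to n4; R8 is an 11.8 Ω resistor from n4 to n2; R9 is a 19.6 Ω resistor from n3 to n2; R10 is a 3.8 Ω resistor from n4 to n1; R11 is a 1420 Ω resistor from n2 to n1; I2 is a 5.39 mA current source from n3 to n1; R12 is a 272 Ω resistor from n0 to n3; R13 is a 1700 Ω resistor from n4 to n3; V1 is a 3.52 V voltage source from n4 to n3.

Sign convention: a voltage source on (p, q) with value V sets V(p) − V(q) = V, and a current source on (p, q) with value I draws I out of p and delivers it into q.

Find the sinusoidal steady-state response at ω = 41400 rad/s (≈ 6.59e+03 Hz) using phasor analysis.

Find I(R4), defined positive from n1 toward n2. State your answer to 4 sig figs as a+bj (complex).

Apply KCL at each of the 4 non-ground nodes and solve the resulting linear system.
Node n1: branches {R2, I1, R4, R5, R6, R7, L1, R10, R11, I2} → V_1 = 2.067-0.08034j
Node n2: branches {R2, R3, R4, R5, R8, R9, R11} → V_2 = 1.512-0.03296j
Node n3: branches {R3, I1, R9, I2, R12, R13, V1} → V_3 = -1.260+0.02165j
Node n4: branches {R1, L1, R8, R10, R13, V1} → V_4 = 2.260+0.02165j
Source currents: i(V1)=-0.1367+0.003093j

0.01259-0.001074j A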